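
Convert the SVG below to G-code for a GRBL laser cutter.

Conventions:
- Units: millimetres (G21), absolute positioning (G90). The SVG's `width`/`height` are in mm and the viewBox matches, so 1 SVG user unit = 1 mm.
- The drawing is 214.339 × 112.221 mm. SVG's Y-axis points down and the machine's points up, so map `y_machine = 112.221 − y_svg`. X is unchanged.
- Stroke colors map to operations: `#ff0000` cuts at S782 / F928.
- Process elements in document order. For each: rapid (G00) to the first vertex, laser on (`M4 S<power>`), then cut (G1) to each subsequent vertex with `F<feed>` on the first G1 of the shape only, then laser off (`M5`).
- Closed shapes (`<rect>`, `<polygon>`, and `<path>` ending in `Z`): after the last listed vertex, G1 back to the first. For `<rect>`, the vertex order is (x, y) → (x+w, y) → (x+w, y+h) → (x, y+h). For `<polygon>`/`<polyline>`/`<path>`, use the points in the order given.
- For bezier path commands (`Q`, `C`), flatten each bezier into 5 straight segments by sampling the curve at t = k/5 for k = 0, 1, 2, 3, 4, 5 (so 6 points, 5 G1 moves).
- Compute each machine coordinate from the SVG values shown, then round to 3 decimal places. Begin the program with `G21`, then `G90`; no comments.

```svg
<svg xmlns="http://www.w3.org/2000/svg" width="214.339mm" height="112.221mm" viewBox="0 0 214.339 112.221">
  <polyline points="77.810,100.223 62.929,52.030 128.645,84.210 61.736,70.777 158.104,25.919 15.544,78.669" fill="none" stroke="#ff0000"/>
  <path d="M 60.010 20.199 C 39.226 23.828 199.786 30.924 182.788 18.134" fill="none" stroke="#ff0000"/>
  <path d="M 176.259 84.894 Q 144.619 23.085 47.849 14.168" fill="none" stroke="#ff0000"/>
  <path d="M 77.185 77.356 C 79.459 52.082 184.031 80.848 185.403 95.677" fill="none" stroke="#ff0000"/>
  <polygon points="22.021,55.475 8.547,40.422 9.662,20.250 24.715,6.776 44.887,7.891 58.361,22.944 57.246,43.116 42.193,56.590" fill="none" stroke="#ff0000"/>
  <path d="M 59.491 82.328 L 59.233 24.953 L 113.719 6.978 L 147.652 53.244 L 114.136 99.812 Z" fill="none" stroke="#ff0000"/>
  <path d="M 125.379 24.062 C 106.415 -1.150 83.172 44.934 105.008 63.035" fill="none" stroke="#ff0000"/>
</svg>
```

G21
G90
G00 X77.810 Y11.998
M4 S782
G1 X62.929 Y60.191 F928
G1 X128.645 Y28.011
G1 X61.736 Y41.444
G1 X158.104 Y86.302
G1 X15.544 Y33.552
M5
G00 X60.010 Y92.022
M4 S782
G1 X66.430 Y89.615 F928
G1 X99.145 Y87.498
G1 X140.927 Y86.790
G1 X174.551 Y88.612
G1 X182.788 Y94.087
M5
G00 X176.259 Y27.327
M4 S782
G1 X160.998 Y49.935 F928
G1 X140.526 Y68.311
G1 X114.844 Y82.457
G1 X83.952 Y92.371
G1 X47.849 Y98.053
M5
G00 X77.185 Y34.865
M4 S782
G1 X89.181 Y44.088 F928
G1 X115.865 Y43.605
G1 X147.372 Y36.678
G1 X173.840 Y26.570
G1 X185.403 Y16.544
M5
G00 X22.021 Y56.746
M4 S782
G1 X8.547 Y71.799 F928
G1 X9.662 Y91.971
G1 X24.715 Y105.445
G1 X44.887 Y104.330
G1 X58.361 Y89.277
G1 X57.246 Y69.105
G1 X42.193 Y55.631
G1 X22.021 Y56.746
M5
G00 X59.491 Y29.893
M4 S782
G1 X59.233 Y87.268 F928
G1 X113.719 Y105.243
G1 X147.652 Y58.977
G1 X114.136 Y12.409
G1 X59.491 Y29.893
M5
G00 X125.379 Y88.159
M4 S782
G1 X113.882 Y95.525 F928
G1 X103.727 Y90.545
G1 X97.284 Y77.985
G1 X96.921 Y62.610
G1 X105.008 Y49.186
M5

viewBox `0 0 214.339 112.221` with mm width/height → 1 unit = 1 mm. Flip: y_m = 112.221 − y_svg.

**Shape 1** — `<polyline>` open polyline, stroke `#ff0000` → cut (S782, F928). Machine vertices: (77.810,11.998) → (62.929,60.191) → (128.645,28.011) → (61.736,41.444) → (158.104,86.302) → (15.544,33.552). Open path.

**Shape 2** — `<path>` cubic bezier, stroke `#ff0000` → cut (S782, F928). Control points (SVG): P0=(60.010,20.199), P1=(39.226,23.828), P2=(199.786,30.924), P3=(182.788,18.134); sampled at t=k/5. Machine vertices: (60.010,92.022) → (66.430,89.615) → (99.145,87.498) → (140.927,86.790) → (174.551,88.612) → (182.788,94.087). Open path.

**Shape 3** — `<path>` quadratic bezier, stroke `#ff0000` → cut (S782, F928). Control points (SVG): P0=(176.259,84.894), P1=(144.619,23.085), P2=(47.849,14.168); sampled at t=k/5. Machine vertices: (176.259,27.327) → (160.998,49.935) → (140.526,68.311) → (114.844,82.457) → (83.952,92.371) → (47.849,98.053). Open path.

**Shape 4** — `<path>` cubic bezier, stroke `#ff0000` → cut (S782, F928). Control points (SVG): P0=(77.185,77.356), P1=(79.459,52.082), P2=(184.031,80.848), P3=(185.403,95.677); sampled at t=k/5. Machine vertices: (77.185,34.865) → (89.181,44.088) → (115.865,43.605) → (147.372,36.678) → (173.840,26.570) → (185.403,16.544). Open path.

**Shape 5** — `<polygon>` regular polygon, stroke `#ff0000` → cut (S782, F928). Machine vertices: (22.021,56.746) → (8.547,71.799) → (9.662,91.971) → (24.715,105.445) → (44.887,104.330) → (58.361,89.277) → (57.246,69.105) → (42.193,55.631) → (22.021,56.746). Closed: final G1 returns to the first vertex.

**Shape 6** — `<path>` regular polygon, stroke `#ff0000` → cut (S782, F928). Machine vertices: (59.491,29.893) → (59.233,87.268) → (113.719,105.243) → (147.652,58.977) → (114.136,12.409) → (59.491,29.893). Closed: final G1 returns to the first vertex.

**Shape 7** — `<path>` cubic bezier, stroke `#ff0000` → cut (S782, F928). Control points (SVG): P0=(125.379,24.062), P1=(106.415,-1.150), P2=(83.172,44.934), P3=(105.008,63.035); sampled at t=k/5. Machine vertices: (125.379,88.159) → (113.882,95.525) → (103.727,90.545) → (97.284,77.985) → (96.921,62.610) → (105.008,49.186). Open path.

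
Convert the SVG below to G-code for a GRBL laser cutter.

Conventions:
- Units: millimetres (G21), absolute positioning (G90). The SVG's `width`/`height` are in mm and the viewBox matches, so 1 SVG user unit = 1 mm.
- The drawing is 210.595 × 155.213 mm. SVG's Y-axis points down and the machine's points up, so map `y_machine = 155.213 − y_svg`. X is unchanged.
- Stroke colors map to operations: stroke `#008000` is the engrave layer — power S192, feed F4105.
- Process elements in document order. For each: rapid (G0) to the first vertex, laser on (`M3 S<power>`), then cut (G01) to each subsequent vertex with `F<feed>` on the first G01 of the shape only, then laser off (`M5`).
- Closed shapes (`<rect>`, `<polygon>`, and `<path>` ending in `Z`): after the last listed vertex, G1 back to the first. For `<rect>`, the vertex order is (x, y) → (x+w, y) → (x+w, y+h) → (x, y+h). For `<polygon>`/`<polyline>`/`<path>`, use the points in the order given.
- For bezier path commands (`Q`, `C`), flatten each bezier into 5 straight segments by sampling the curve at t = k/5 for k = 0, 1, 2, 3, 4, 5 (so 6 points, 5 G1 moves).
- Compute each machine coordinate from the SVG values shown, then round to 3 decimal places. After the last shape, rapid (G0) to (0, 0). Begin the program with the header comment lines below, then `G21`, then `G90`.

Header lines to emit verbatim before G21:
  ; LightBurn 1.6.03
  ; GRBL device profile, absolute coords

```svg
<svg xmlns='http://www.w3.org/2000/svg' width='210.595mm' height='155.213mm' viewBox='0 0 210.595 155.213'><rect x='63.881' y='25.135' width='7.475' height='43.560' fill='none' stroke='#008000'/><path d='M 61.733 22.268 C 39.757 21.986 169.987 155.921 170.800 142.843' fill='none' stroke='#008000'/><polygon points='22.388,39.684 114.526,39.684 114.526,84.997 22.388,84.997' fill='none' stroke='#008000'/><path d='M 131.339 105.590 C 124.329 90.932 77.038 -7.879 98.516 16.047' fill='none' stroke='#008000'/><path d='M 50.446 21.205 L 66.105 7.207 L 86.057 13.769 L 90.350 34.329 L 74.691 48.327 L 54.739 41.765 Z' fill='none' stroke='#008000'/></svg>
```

; LightBurn 1.6.03
; GRBL device profile, absolute coords
G21
G90
G0 X63.881 Y130.078
M3 S192
G01 X71.356 Y130.078 F4105
G01 X71.356 Y86.518
G01 X63.881 Y86.518
G01 X63.881 Y130.078
M5
G0 X61.733 Y132.945
M3 S192
G01 X64.559 Y119.258 F4105
G01 X90.397 Y86.858
G01 X125.728 Y49.244
G01 X157.035 Y19.915
G01 X170.800 Y12.370
M5
G0 X22.388 Y115.529
M3 S192
G01 X114.526 Y115.529 F4105
G01 X114.526 Y70.216
G01 X22.388 Y70.216
G01 X22.388 Y115.529
M5
G0 X131.339 Y49.623
M3 S192
G01 X123.172 Y66.861 F4105
G01 X110.571 Y94.365
G01 X98.772 Y122.204
G01 X93.009 Y140.448
G01 X98.516 Y139.166
M5
G0 X50.446 Y134.008
M3 S192
G01 X66.105 Y148.006 F4105
G01 X86.057 Y141.444
G01 X90.350 Y120.884
G01 X74.691 Y106.886
G01 X54.739 Y113.448
G01 X50.446 Y134.008
M5
G0 X0.000 Y0.000

1 u = 1 mm; y_m = 155.213 − y.

[1] `<rect>` rectangle, #008000→engrave S192 F4105: (63.881,130.078) → (71.356,130.078) → (71.356,86.518) → (63.881,86.518) → (63.881,130.078) (closed)

[2] `<path>` cubic bezier, #008000→engrave S192 F4105: (61.733,132.945) → (64.559,119.258) → (90.397,86.858) → (125.728,49.244) → (157.035,19.915) → (170.800,12.370)

[3] `<polygon>` rectangle, #008000→engrave S192 F4105: (22.388,115.529) → (114.526,115.529) → (114.526,70.216) → (22.388,70.216) → (22.388,115.529) (closed)

[4] `<path>` cubic bezier, #008000→engrave S192 F4105: (131.339,49.623) → (123.172,66.861) → (110.571,94.365) → (98.772,122.204) → (93.009,140.448) → (98.516,139.166)

[5] `<path>` regular polygon, #008000→engrave S192 F4105: (50.446,134.008) → (66.105,148.006) → (86.057,141.444) → (90.350,120.884) → (74.691,106.886) → (54.739,113.448) → (50.446,134.008) (closed)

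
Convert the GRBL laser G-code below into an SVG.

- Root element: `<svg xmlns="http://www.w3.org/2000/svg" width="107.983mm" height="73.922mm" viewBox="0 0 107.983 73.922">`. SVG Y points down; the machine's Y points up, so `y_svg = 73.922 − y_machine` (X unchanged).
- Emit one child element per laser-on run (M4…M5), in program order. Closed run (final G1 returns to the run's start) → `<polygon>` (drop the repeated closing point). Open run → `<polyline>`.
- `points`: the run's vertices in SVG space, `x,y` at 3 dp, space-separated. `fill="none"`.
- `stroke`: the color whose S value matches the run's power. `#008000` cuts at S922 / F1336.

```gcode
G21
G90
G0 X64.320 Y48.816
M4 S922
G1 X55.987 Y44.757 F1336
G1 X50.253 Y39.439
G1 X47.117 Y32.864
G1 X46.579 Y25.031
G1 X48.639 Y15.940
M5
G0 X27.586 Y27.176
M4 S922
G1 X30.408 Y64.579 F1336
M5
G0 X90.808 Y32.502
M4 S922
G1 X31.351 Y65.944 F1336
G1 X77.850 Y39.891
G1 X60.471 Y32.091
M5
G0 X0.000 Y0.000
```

<svg xmlns="http://www.w3.org/2000/svg" width="107.983mm" height="73.922mm" viewBox="0 0 107.983 73.922">
  <polyline points="64.320,25.106 55.987,29.165 50.253,34.483 47.117,41.058 46.579,48.891 48.639,57.982" fill="none" stroke="#008000"/>
  <polyline points="27.586,46.746 30.408,9.343" fill="none" stroke="#008000"/>
  <polyline points="90.808,41.420 31.351,7.978 77.850,34.031 60.471,41.831" fill="none" stroke="#008000"/>
</svg>

Each laser-on run becomes one SVG element. Flip Y back into SVG space with y_svg = 73.922 − y_machine. Every run uses S922, so all elements get stroke `#008000` (cut).

Run 1: The run is open, so emit a `<polyline>` with points (Y-flipped): 64.320,25.106 55.987,29.165 50.253,34.483 47.117,41.058 46.579,48.891 48.639,57.982.

Run 2: The run is open, so emit a `<polyline>` with points (Y-flipped): 27.586,46.746 30.408,9.343.

Run 3: The run is open, so emit a `<polyline>` with points (Y-flipped): 90.808,41.420 31.351,7.978 77.850,34.031 60.471,41.831.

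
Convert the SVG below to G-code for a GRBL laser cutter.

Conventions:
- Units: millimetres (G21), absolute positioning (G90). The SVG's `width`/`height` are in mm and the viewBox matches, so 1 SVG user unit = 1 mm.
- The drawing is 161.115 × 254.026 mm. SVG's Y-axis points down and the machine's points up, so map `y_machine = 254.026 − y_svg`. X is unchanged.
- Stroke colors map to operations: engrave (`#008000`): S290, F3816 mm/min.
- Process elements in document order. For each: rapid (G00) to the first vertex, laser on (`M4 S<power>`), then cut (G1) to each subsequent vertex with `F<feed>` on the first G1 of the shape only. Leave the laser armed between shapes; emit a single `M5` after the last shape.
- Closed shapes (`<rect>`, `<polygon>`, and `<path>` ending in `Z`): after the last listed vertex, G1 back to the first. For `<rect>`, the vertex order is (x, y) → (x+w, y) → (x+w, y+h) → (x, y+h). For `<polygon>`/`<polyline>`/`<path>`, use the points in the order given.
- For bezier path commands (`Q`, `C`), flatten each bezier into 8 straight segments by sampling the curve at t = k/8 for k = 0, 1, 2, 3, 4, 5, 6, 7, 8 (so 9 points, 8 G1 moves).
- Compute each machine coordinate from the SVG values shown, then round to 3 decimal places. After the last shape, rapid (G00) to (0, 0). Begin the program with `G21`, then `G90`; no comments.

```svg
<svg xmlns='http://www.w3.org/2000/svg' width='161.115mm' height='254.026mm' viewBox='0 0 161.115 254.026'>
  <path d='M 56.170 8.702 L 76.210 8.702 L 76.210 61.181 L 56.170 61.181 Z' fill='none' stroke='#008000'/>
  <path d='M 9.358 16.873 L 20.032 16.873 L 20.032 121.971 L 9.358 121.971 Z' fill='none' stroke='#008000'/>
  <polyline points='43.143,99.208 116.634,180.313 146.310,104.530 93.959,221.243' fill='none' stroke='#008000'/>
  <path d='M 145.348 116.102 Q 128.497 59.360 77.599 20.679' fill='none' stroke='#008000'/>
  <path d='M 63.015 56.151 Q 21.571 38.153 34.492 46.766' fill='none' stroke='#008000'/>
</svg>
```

G21
G90
G00 X56.170 Y245.324
M4 S290
G1 X76.210 Y245.324 F3816
G1 X76.210 Y192.845
G1 X56.170 Y192.845
G1 X56.170 Y245.324
G00 X9.358 Y237.153
M4 S290
G1 X20.032 Y237.153 F3816
G1 X20.032 Y132.055
G1 X9.358 Y132.055
G1 X9.358 Y237.153
G00 X43.143 Y154.818
M4 S290
G1 X116.634 Y73.713 F3816
G1 X146.310 Y149.496
G1 X93.959 Y32.783
G00 X145.348 Y137.924
M4 S290
G1 X140.603 Y151.827 F3816
G1 X134.795 Y165.166
G1 X127.922 Y177.941
G1 X119.985 Y190.151
G1 X110.985 Y201.796
G1 X100.920 Y212.878
G1 X89.792 Y223.395
G1 X77.599 Y233.347
G00 X63.015 Y197.875
M4 S290
G1 X53.503 Y201.959 F3816
G1 X45.691 Y205.211
G1 X39.577 Y207.631
G1 X35.162 Y209.220
G1 X32.446 Y209.978
G1 X31.429 Y209.903
G1 X32.111 Y208.997
G1 X34.492 Y207.260
M5
G00 X0.000 Y0.000

viewBox `0 0 161.115 254.026` with mm width/height → 1 unit = 1 mm. Flip: y_m = 254.026 − y_svg.

**Shape 1** — `<path>` rectangle, stroke `#008000` → engrave (S290, F3816). Machine vertices: (56.170,245.324) → (76.210,245.324) → (76.210,192.845) → (56.170,192.845) → (56.170,245.324). Closed: final G1 returns to the first vertex.

**Shape 2** — `<path>` rectangle, stroke `#008000` → engrave (S290, F3816). Machine vertices: (9.358,237.153) → (20.032,237.153) → (20.032,132.055) → (9.358,132.055) → (9.358,237.153). Closed: final G1 returns to the first vertex.

**Shape 3** — `<polyline>` open polyline, stroke `#008000` → engrave (S290, F3816). Machine vertices: (43.143,154.818) → (116.634,73.713) → (146.310,149.496) → (93.959,32.783). Open path.

**Shape 4** — `<path>` quadratic bezier, stroke `#008000` → engrave (S290, F3816). Control points (SVG): P0=(145.348,116.102), P1=(128.497,59.360), P2=(77.599,20.679); sampled at t=k/8. Machine vertices: (145.348,137.924) → (140.603,151.827) → (134.795,165.166) → (127.922,177.941) → (119.985,190.151) → (110.985,201.796) → (100.920,212.878) → (89.792,223.395) → (77.599,233.347). Open path.

**Shape 5** — `<path>` quadratic bezier, stroke `#008000` → engrave (S290, F3816). Control points (SVG): P0=(63.015,56.151), P1=(21.571,38.153), P2=(34.492,46.766); sampled at t=k/8. Machine vertices: (63.015,197.875) → (53.503,201.959) → (45.691,205.211) → (39.577,207.631) → (35.162,209.220) → (32.446,209.978) → (31.429,209.903) → (32.111,208.997) → (34.492,207.260). Open path.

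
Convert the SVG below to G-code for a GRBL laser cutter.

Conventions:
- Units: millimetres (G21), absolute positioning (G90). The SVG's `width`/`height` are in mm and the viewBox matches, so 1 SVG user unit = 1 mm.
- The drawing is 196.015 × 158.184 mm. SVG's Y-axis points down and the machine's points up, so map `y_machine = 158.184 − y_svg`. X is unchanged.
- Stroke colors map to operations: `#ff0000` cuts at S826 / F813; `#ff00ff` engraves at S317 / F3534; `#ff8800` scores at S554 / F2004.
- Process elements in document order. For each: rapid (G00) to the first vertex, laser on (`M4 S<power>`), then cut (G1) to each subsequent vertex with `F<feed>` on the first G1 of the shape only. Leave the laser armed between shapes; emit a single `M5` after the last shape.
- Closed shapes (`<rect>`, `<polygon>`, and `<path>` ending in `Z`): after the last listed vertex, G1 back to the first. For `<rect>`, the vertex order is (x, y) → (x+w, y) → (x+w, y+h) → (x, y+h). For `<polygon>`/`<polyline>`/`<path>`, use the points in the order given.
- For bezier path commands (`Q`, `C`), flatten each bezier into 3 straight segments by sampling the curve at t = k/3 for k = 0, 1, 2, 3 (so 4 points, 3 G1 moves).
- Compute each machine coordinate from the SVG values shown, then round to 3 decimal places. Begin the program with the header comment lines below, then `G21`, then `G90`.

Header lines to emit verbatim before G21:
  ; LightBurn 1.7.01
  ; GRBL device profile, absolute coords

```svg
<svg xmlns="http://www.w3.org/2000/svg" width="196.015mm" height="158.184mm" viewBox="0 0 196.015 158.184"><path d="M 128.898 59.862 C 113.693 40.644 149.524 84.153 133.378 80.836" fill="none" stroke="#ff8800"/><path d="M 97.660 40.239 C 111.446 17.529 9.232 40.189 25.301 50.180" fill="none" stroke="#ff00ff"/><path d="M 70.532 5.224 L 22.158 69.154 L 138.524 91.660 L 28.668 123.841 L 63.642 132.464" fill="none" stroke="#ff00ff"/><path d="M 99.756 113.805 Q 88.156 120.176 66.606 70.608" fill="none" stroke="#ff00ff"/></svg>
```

; LightBurn 1.7.01
; GRBL device profile, absolute coords
G21
G90
G00 X128.898 Y98.322
M4 S554
G1 X126.890 Y100.689 F2004
G1 X136.014 Y85.582
G1 X133.378 Y77.348
G00 X97.660 Y117.945
M4 S317
G1 X81.456 Y127.681 F3534
G1 X39.983 Y120.068
G1 X25.301 Y108.004
G00 X70.532 Y152.960
M4 S317
G1 X22.158 Y89.030 F3534
G1 X138.524 Y66.524
G1 X28.668 Y34.343
G1 X63.642 Y25.720
G00 X99.756 Y44.379
M4 S317
G1 X90.917 Y46.347 F3534
G1 X79.867 Y60.746
G1 X66.606 Y87.576
M5

1 u = 1 mm; y_m = 158.184 − y.

[1] `<path>` cubic bezier, #ff8800→score S554 F2004: (128.898,98.322) → (126.890,100.689) → (136.014,85.582) → (133.378,77.348)

[2] `<path>` cubic bezier, #ff00ff→engrave S317 F3534: (97.660,117.945) → (81.456,127.681) → (39.983,120.068) → (25.301,108.004)

[3] `<path>` open polyline, #ff00ff→engrave S317 F3534: (70.532,152.960) → (22.158,89.030) → (138.524,66.524) → (28.668,34.343) → (63.642,25.720)

[4] `<path>` quadratic bezier, #ff00ff→engrave S317 F3534: (99.756,44.379) → (90.917,46.347) → (79.867,60.746) → (66.606,87.576)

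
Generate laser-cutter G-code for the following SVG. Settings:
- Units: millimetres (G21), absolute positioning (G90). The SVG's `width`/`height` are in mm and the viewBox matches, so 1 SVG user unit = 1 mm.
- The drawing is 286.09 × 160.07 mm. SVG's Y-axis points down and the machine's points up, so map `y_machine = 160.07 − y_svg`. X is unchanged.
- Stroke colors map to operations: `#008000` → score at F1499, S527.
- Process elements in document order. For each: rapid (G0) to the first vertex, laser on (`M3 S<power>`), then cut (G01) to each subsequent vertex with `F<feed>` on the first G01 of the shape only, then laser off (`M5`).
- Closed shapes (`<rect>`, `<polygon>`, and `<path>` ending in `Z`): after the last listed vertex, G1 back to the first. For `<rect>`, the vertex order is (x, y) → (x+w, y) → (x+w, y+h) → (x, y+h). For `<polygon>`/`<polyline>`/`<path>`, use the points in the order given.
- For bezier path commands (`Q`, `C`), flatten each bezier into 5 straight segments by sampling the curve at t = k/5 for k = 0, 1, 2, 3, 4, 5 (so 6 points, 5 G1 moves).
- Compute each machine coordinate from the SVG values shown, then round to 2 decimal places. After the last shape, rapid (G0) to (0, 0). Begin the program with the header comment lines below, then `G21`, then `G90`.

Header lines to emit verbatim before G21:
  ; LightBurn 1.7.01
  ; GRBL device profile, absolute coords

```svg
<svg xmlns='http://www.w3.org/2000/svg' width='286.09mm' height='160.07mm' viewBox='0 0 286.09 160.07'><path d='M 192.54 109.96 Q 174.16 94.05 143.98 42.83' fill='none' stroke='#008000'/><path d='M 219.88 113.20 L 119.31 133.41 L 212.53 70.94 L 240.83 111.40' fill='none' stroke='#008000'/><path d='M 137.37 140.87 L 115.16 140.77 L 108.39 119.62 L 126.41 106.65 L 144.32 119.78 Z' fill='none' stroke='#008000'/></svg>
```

Since the viewBox matches the mm dimensions, user units are millimetres directly. The only transform is the Y-flip y_m = 160.07 − y_svg.

Shape 1 is a quadratic bezier drawn with `<path>`. Its stroke #008000 means score at S527, F1499. After flipping Y the toolpath is (192.54,50.11) → (184.72,57.89) → (175.95,68.49) → (166.24,81.91) → (155.58,98.16) → (143.98,117.24).

Shape 2 is a open polyline drawn with `<path>`. Its stroke #008000 means score at S527, F1499. After flipping Y the toolpath is (219.88,46.87) → (119.31,26.66) → (212.53,89.13) → (240.83,48.67).

Shape 3 is a regular polygon drawn with `<path>`. Its stroke #008000 means score at S527, F1499. After flipping Y the toolpath is (137.37,19.20) → (115.16,19.30) → (108.39,40.45) → (126.41,53.42) → (144.32,40.29) → (137.37,19.20), returning to the start.

; LightBurn 1.7.01
; GRBL device profile, absolute coords
G21
G90
G0 X192.54 Y50.11
M3 S527
G01 X184.72 Y57.89 F1499
G01 X175.95 Y68.49
G01 X166.24 Y81.91
G01 X155.58 Y98.16
G01 X143.98 Y117.24
M5
G0 X219.88 Y46.87
M3 S527
G01 X119.31 Y26.66 F1499
G01 X212.53 Y89.13
G01 X240.83 Y48.67
M5
G0 X137.37 Y19.20
M3 S527
G01 X115.16 Y19.30 F1499
G01 X108.39 Y40.45
G01 X126.41 Y53.42
G01 X144.32 Y40.29
G01 X137.37 Y19.20
M5
G0 X0.00 Y0.00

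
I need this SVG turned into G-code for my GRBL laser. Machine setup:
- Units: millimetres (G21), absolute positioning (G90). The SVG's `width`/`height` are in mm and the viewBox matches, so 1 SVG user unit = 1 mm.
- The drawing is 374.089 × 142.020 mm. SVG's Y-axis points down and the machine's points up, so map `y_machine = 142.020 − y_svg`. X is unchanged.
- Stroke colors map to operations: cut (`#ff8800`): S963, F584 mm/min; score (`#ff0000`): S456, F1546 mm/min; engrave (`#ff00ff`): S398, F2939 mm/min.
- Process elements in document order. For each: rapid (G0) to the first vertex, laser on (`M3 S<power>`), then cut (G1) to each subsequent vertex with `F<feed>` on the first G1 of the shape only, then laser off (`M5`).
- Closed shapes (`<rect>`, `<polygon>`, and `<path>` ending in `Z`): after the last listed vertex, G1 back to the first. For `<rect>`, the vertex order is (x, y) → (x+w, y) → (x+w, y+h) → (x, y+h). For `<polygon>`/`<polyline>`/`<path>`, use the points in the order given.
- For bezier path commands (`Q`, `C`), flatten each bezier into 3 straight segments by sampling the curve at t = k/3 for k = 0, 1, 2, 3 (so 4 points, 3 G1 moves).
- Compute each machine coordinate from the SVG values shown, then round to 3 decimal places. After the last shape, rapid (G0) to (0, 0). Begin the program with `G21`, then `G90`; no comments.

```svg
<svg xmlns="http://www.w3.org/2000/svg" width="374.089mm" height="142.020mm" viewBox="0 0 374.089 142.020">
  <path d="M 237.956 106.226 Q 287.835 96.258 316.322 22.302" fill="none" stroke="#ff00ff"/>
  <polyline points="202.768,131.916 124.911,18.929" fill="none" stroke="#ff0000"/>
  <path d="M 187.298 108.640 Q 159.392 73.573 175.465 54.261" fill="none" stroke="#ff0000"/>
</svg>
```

G21
G90
G0 X237.956 Y35.794
M3 S398
G1 X268.832 Y49.549 F2939
G1 X294.954 Y77.524
G1 X316.322 Y119.718
M5
G0 X202.768 Y10.104
M3 S456
G1 X124.911 Y123.091 F1546
M5
G0 X187.298 Y33.380
M3 S456
G1 X173.581 Y55.007 F1546
G1 X169.636 Y73.134
G1 X175.465 Y87.759
M5
G0 X0.000 Y0.000

1 u = 1 mm; y_m = 142.020 − y.

[1] `<path>` quadratic bezier, #ff00ff→engrave S398 F2939: (237.956,35.794) → (268.832,49.549) → (294.954,77.524) → (316.322,119.718)

[2] `<polyline>` line segment, #ff0000→score S456 F1546: (202.768,10.104) → (124.911,123.091)

[3] `<path>` quadratic bezier, #ff0000→score S456 F1546: (187.298,33.380) → (173.581,55.007) → (169.636,73.134) → (175.465,87.759)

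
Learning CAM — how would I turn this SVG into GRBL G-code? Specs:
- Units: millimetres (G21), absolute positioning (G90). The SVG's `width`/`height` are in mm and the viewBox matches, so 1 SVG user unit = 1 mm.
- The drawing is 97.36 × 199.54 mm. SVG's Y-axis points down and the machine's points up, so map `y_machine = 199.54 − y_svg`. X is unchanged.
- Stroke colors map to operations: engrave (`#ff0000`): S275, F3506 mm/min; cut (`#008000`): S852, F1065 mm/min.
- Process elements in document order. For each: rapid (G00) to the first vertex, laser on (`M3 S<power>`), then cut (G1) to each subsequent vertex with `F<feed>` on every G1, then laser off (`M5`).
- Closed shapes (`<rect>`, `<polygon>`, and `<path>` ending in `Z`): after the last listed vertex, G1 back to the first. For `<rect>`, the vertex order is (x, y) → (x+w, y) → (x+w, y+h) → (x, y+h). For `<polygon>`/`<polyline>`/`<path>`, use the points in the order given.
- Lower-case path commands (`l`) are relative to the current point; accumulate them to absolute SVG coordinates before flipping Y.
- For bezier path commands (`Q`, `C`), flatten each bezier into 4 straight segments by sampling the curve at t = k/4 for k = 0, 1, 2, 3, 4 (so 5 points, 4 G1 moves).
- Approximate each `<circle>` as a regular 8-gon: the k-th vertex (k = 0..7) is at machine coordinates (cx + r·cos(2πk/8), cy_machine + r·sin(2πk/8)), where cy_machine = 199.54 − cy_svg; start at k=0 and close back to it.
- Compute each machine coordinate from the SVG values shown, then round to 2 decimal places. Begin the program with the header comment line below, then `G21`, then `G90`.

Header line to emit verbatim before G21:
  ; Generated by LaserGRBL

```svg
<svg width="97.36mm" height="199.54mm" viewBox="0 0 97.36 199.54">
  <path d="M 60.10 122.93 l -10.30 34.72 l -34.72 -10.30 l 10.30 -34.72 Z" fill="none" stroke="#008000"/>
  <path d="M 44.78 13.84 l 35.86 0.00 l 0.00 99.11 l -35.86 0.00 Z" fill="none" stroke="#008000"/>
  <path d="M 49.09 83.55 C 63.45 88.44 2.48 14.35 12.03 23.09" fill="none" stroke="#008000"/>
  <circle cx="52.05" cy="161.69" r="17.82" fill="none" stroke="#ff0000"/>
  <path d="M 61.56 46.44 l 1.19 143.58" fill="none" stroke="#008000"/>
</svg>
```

; Generated by LaserGRBL
G21
G90
G00 X60.10 Y76.61
M3 S852
G1 X49.80 Y41.89 F1065
G1 X15.08 Y52.19 F1065
G1 X25.38 Y86.91 F1065
G1 X60.10 Y76.61 F1065
M5
G00 X44.78 Y185.70
M3 S852
G1 X80.64 Y185.70 F1065
G1 X80.64 Y86.59 F1065
G1 X44.78 Y86.59 F1065
G1 X44.78 Y185.70 F1065
M5
G00 X49.09 Y115.99
M3 S852
G1 X48.01 Y124.60 F1065
G1 X32.36 Y147.66 F1065
G1 X15.81 Y170.00 F1065
G1 X12.03 Y176.45 F1065
M5
G00 X69.87 Y37.85
M3 S275
G1 X64.65 Y50.45 F3506
G1 X52.05 Y55.67 F3506
G1 X39.45 Y50.45 F3506
G1 X34.23 Y37.85 F3506
G1 X39.45 Y25.25 F3506
G1 X52.05 Y20.03 F3506
G1 X64.65 Y25.25 F3506
G1 X69.87 Y37.85 F3506
M5
G00 X61.56 Y153.10
M3 S852
G1 X62.75 Y9.52 F1065
M5

Since the viewBox matches the mm dimensions, user units are millimetres directly. The only transform is the Y-flip y_m = 199.54 − y_svg.

Shape 1 is a regular polygon drawn with `<path>`. Its stroke #008000 means cut at S852, F1065. After flipping Y the toolpath is (60.10,76.61) → (49.80,41.89) → (15.08,52.19) → (25.38,86.91) → (60.10,76.61), returning to the start.

Shape 2 is a rectangle drawn with `<path>`. Its stroke #008000 means cut at S852, F1065. After flipping Y the toolpath is (44.78,185.70) → (80.64,185.70) → (80.64,86.59) → (44.78,86.59) → (44.78,185.70), returning to the start.

Shape 3 is a cubic bezier drawn with `<path>`. Its stroke #008000 means cut at S852, F1065. After flipping Y the toolpath is (49.09,115.99) → (48.01,124.60) → (32.36,147.66) → (15.81,170.00) → (12.03,176.45).

Shape 4 is a circle drawn with `<circle>`. Its stroke #ff0000 means engrave at S275, F3506. After flipping Y the toolpath is (69.87,37.85) → (64.65,50.45) → (52.05,55.67) → (39.45,50.45) → (34.23,37.85) → (39.45,25.25) → (52.05,20.03) → (64.65,25.25) → (69.87,37.85), returning to the start.

Shape 5 is a line segment drawn with `<path>`. Its stroke #008000 means cut at S852, F1065. After flipping Y the toolpath is (61.56,153.10) → (62.75,9.52).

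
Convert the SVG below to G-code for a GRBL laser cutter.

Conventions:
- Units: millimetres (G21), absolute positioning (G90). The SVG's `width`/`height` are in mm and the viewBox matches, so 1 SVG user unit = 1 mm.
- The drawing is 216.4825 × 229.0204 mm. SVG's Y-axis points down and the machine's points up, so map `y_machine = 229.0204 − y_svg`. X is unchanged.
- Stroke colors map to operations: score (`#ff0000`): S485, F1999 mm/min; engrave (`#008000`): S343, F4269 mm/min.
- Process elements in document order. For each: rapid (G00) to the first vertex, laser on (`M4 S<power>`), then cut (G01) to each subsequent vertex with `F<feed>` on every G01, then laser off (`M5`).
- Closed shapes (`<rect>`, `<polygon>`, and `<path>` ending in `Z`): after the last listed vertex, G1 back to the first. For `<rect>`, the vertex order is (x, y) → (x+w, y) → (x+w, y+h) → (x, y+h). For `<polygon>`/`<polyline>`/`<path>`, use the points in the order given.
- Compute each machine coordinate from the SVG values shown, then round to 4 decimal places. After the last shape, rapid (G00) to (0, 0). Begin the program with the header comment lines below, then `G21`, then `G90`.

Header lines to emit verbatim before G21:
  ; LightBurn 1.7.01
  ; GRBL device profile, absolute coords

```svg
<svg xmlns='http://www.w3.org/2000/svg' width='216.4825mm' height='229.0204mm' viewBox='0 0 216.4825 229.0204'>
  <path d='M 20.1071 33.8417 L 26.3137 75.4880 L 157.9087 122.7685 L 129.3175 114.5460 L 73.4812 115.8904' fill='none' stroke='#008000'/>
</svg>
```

viewBox `0 0 216.4825 229.0204` with mm width/height → 1 unit = 1 mm. Flip: y_m = 229.0204 − y_svg.

**Shape 1** — `<path>` open polyline, stroke `#008000` → engrave (S343, F4269). Machine vertices: (20.1071,195.1787) → (26.3137,153.5324) → (157.9087,106.2519) → (129.3175,114.4744) → (73.4812,113.1300). Open path.

; LightBurn 1.7.01
; GRBL device profile, absolute coords
G21
G90
G00 X20.1071 Y195.1787
M4 S343
G01 X26.3137 Y153.5324 F4269
G01 X157.9087 Y106.2519 F4269
G01 X129.3175 Y114.4744 F4269
G01 X73.4812 Y113.1300 F4269
M5
G00 X0.0000 Y0.0000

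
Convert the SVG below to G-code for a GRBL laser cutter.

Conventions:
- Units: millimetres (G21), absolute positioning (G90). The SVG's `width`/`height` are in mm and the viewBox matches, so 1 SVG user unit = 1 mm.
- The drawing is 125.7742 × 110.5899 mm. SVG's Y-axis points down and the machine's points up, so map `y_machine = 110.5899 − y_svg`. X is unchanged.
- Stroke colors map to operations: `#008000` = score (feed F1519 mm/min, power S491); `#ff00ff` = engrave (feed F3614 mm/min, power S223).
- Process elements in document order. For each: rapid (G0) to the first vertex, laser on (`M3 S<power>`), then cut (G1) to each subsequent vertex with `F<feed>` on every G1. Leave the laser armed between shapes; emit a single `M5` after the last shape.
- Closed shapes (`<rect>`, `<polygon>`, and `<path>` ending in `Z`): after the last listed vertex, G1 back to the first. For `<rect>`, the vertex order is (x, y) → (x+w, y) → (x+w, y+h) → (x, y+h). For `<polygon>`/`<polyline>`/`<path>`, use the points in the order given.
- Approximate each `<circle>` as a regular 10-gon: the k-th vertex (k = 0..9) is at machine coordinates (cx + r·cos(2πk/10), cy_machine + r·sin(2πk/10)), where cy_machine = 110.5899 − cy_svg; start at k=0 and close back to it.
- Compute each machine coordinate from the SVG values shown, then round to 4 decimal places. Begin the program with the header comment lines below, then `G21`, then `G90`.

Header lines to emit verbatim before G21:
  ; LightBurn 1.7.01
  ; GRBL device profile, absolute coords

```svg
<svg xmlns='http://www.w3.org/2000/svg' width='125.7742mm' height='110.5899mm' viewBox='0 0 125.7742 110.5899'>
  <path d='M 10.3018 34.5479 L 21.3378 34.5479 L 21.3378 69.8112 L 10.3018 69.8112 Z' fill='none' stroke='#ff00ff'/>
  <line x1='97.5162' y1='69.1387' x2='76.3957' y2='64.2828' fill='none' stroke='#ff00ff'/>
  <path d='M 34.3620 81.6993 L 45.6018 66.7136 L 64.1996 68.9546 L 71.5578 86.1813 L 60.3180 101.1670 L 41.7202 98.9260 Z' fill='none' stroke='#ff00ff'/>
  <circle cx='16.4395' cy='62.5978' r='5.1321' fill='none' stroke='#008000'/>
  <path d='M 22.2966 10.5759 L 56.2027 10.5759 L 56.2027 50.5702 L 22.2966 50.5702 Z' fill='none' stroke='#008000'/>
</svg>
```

1 u = 1 mm; y_m = 110.5899 − y.

[1] `<path>` rectangle, #ff00ff→engrave S223 F3614: (10.3018,76.0420) → (21.3378,76.0420) → (21.3378,40.7787) → (10.3018,40.7787) → (10.3018,76.0420) (closed)

[2] `<line>` line segment, #ff00ff→engrave S223 F3614: (97.5162,41.4512) → (76.3957,46.3071)

[3] `<path>` regular polygon, #ff00ff→engrave S223 F3614: (34.3620,28.8906) → (45.6018,43.8763) → (64.1996,41.6353) → (71.5578,24.4086) → (60.3180,9.4229) → (41.7202,11.6639) → (34.3620,28.8906) (closed)

[4] `<circle>` circle, #008000→score S491 F1519: (21.5716,47.9921) → (20.5915,51.0087) → (18.0254,52.8730) → (14.8536,52.8730) → (12.2875,51.0087) → (11.3074,47.9921) → (12.2875,44.9755) → (14.8536,43.1112) → (18.0254,43.1112) → (20.5915,44.9755) → (21.5716,47.9921) (closed)

[5] `<path>` rectangle, #008000→score S491 F1519: (22.2966,100.0140) → (56.2027,100.0140) → (56.2027,60.0197) → (22.2966,60.0197) → (22.2966,100.0140) (closed)

; LightBurn 1.7.01
; GRBL device profile, absolute coords
G21
G90
G0 X10.3018 Y76.0420
M3 S223
G1 X21.3378 Y76.0420 F3614
G1 X21.3378 Y40.7787 F3614
G1 X10.3018 Y40.7787 F3614
G1 X10.3018 Y76.0420 F3614
G0 X97.5162 Y41.4512
M3 S223
G1 X76.3957 Y46.3071 F3614
G0 X34.3620 Y28.8906
M3 S223
G1 X45.6018 Y43.8763 F3614
G1 X64.1996 Y41.6353 F3614
G1 X71.5578 Y24.4086 F3614
G1 X60.3180 Y9.4229 F3614
G1 X41.7202 Y11.6639 F3614
G1 X34.3620 Y28.8906 F3614
G0 X21.5716 Y47.9921
M3 S491
G1 X20.5915 Y51.0087 F1519
G1 X18.0254 Y52.8730 F1519
G1 X14.8536 Y52.8730 F1519
G1 X12.2875 Y51.0087 F1519
G1 X11.3074 Y47.9921 F1519
G1 X12.2875 Y44.9755 F1519
G1 X14.8536 Y43.1112 F1519
G1 X18.0254 Y43.1112 F1519
G1 X20.5915 Y44.9755 F1519
G1 X21.5716 Y47.9921 F1519
G0 X22.2966 Y100.0140
M3 S491
G1 X56.2027 Y100.0140 F1519
G1 X56.2027 Y60.0197 F1519
G1 X22.2966 Y60.0197 F1519
G1 X22.2966 Y100.0140 F1519
M5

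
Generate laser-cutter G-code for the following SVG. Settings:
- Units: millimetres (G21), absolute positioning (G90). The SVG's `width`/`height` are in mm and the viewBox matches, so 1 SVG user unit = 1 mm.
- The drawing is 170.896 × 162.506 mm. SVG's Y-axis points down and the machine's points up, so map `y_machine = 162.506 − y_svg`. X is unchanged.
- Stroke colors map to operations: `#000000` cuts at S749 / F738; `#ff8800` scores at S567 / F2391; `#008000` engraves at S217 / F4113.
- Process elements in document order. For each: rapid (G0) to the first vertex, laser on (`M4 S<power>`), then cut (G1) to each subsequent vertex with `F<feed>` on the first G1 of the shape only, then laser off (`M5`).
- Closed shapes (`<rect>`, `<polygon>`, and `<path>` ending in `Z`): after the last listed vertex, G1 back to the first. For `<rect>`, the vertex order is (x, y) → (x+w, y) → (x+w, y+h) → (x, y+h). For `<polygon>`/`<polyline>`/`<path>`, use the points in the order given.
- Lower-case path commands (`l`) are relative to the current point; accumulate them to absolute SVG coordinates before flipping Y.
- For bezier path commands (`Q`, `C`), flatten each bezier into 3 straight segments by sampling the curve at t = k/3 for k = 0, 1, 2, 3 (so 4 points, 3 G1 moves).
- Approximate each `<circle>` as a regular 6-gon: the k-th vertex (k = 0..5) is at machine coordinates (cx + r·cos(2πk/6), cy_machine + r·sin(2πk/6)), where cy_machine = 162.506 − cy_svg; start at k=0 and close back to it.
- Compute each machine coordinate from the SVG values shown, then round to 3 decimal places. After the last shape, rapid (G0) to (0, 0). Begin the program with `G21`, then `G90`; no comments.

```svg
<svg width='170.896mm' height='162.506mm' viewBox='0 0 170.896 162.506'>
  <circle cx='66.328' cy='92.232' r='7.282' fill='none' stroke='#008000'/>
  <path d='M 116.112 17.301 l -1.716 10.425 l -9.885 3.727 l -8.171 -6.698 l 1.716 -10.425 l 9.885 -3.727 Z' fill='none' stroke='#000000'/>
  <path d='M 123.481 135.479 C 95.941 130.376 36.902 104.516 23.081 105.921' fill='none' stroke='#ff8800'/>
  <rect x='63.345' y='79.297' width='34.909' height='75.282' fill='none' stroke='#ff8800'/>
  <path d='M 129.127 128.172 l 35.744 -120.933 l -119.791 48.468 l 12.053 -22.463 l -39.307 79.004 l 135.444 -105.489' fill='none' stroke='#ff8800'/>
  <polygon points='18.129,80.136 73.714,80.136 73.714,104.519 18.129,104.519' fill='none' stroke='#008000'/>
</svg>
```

1 u = 1 mm; y_m = 162.506 − y.

[1] `<circle>` circle, #008000→engrave S217 F4113: (73.610,70.274) → (69.969,76.580) → (62.687,76.580) → (59.046,70.274) → (62.687,63.968) → (69.969,63.968) → (73.610,70.274) (closed)

[2] `<path>` regular polygon, #000000→cut S749 F738: (116.112,145.205) → (114.396,134.780) → (104.511,131.053) → (96.340,137.751) → (98.056,148.176) → (107.941,151.903) → (116.112,145.205) (closed)

[3] `<path>` cubic bezier, #ff8800→score S567 F2391: (123.481,27.027) → (88.283,37.270) → (49.133,50.680) → (23.081,56.585)

[4] `<rect>` rectangle, #ff8800→score S567 F2391: (63.345,83.209) → (98.254,83.209) → (98.254,7.927) → (63.345,7.927) → (63.345,83.209) (closed)

[5] `<path>` open polyline, #ff8800→score S567 F2391: (129.127,34.334) → (164.871,155.267) → (45.080,106.799) → (57.133,129.262) → (17.826,50.258) → (153.270,155.747)

[6] `<polygon>` rectangle, #008000→engrave S217 F4113: (18.129,82.370) → (73.714,82.370) → (73.714,57.987) → (18.129,57.987) → (18.129,82.370) (closed)

G21
G90
G0 X73.610 Y70.274
M4 S217
G1 X69.969 Y76.580 F4113
G1 X62.687 Y76.580
G1 X59.046 Y70.274
G1 X62.687 Y63.968
G1 X69.969 Y63.968
G1 X73.610 Y70.274
M5
G0 X116.112 Y145.205
M4 S749
G1 X114.396 Y134.780 F738
G1 X104.511 Y131.053
G1 X96.340 Y137.751
G1 X98.056 Y148.176
G1 X107.941 Y151.903
G1 X116.112 Y145.205
M5
G0 X123.481 Y27.027
M4 S567
G1 X88.283 Y37.270 F2391
G1 X49.133 Y50.680
G1 X23.081 Y56.585
M5
G0 X63.345 Y83.209
M4 S567
G1 X98.254 Y83.209 F2391
G1 X98.254 Y7.927
G1 X63.345 Y7.927
G1 X63.345 Y83.209
M5
G0 X129.127 Y34.334
M4 S567
G1 X164.871 Y155.267 F2391
G1 X45.080 Y106.799
G1 X57.133 Y129.262
G1 X17.826 Y50.258
G1 X153.270 Y155.747
M5
G0 X18.129 Y82.370
M4 S217
G1 X73.714 Y82.370 F4113
G1 X73.714 Y57.987
G1 X18.129 Y57.987
G1 X18.129 Y82.370
M5
G0 X0.000 Y0.000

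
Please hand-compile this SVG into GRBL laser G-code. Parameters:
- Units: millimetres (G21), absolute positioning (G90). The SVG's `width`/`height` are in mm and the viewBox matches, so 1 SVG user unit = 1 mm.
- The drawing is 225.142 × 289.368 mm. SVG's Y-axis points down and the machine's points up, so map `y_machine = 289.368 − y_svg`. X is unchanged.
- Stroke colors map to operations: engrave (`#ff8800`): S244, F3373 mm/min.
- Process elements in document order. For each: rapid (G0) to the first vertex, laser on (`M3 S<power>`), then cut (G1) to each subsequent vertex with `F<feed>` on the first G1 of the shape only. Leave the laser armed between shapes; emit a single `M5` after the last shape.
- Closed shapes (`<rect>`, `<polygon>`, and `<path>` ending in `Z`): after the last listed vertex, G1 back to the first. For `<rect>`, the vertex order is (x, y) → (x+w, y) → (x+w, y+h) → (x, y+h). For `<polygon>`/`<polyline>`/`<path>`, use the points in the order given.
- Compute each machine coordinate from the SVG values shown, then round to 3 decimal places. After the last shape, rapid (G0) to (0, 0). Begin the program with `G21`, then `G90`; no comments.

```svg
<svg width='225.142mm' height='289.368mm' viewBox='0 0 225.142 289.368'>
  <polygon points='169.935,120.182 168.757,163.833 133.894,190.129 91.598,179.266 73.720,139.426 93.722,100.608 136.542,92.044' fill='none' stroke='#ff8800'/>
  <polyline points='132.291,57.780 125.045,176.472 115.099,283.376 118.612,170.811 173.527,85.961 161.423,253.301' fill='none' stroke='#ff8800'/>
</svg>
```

G21
G90
G0 X169.935 Y169.186
M3 S244
G1 X168.757 Y125.535 F3373
G1 X133.894 Y99.239
G1 X91.598 Y110.102
G1 X73.720 Y149.942
G1 X93.722 Y188.760
G1 X136.542 Y197.324
G1 X169.935 Y169.186
G0 X132.291 Y231.588
M3 S244
G1 X125.045 Y112.896 F3373
G1 X115.099 Y5.992
G1 X118.612 Y118.557
G1 X173.527 Y203.407
G1 X161.423 Y36.067
M5
G0 X0.000 Y0.000

viewBox `0 0 225.142 289.368` with mm width/height → 1 unit = 1 mm. Flip: y_m = 289.368 − y_svg.

**Shape 1** — `<polygon>` regular polygon, stroke `#ff8800` → engrave (S244, F3373). Machine vertices: (169.935,169.186) → (168.757,125.535) → (133.894,99.239) → (91.598,110.102) → (73.720,149.942) → (93.722,188.760) → (136.542,197.324) → (169.935,169.186). Closed: final G1 returns to the first vertex.

**Shape 2** — `<polyline>` open polyline, stroke `#ff8800` → engrave (S244, F3373). Machine vertices: (132.291,231.588) → (125.045,112.896) → (115.099,5.992) → (118.612,118.557) → (173.527,203.407) → (161.423,36.067). Open path.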